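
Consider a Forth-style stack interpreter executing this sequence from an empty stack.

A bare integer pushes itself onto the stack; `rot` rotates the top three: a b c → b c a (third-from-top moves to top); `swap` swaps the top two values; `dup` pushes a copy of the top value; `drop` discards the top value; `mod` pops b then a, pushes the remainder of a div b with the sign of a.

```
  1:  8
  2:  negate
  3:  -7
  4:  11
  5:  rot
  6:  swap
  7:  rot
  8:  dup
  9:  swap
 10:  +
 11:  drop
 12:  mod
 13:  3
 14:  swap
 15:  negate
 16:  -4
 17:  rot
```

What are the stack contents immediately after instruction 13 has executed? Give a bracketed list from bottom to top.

[-8, 3]

8       8
negate  -8
-7      -8 -7
11      -8 -7 11
rot     -7 11 -8
swap    -7 -8 11
rot     -8 11 -7
dup     -8 11 -7 -7
swap    -8 11 -7 -7
+       -8 11 -14
drop    -8 11
mod     -8
3       -8 3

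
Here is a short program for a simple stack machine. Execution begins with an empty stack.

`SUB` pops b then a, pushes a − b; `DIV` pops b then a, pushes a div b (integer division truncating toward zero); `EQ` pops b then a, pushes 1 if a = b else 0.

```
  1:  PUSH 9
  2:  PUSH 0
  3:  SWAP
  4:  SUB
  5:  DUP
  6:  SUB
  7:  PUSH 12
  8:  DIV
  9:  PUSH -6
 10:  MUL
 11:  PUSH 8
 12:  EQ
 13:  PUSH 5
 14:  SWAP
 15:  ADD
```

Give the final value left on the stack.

5

PUSH 9  : 9
PUSH 0  : 9 0
SWAP    : 0 9
SUB     : -9
DUP     : -9 -9
SUB     : 0
PUSH 12 : 0 12
DIV     : 0
PUSH -6 : 0 -6
MUL     : 0
PUSH 8  : 0 8
EQ      : 0
PUSH 5  : 0 5
SWAP    : 5 0
ADD     : 5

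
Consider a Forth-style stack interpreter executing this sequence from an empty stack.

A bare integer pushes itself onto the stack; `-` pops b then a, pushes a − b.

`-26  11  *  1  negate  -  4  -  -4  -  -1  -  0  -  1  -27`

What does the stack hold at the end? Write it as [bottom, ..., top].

-26    -> -26
11     -> -26 11
*      -> -286
1      -> -286 1
negate -> -286 -1
-      -> -285
4      -> -285 4
-      -> -289
-4     -> -289 -4
-      -> -285
-1     -> -285 -1
-      -> -284
0      -> -284 0
-      -> -284
1      -> -284 1
-27    -> -284 1 -27

[-284, 1, -27]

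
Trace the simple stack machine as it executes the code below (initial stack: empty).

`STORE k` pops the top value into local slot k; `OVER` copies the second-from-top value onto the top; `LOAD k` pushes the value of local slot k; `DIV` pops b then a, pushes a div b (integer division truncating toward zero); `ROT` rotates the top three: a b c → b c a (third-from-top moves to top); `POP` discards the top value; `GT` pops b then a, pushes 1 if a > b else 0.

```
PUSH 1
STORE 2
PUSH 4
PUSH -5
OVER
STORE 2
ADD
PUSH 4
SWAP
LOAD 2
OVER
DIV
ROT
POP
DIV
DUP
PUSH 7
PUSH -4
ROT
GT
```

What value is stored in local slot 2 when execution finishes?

4

PUSH 1  : 1
STORE 2 : (empty)
PUSH 4  : 4
PUSH -5 : 4 -5
OVER    : 4 -5 4
STORE 2 : 4 -5
ADD     : -1
PUSH 4  : -1 4
SWAP    : 4 -1
LOAD 2  : 4 -1 4
OVER    : 4 -1 4 -1
DIV     : 4 -1 -4
ROT     : -1 -4 4
POP     : -1 -4
DIV     : 0
DUP     : 0 0
PUSH 7  : 0 0 7
PUSH -4 : 0 0 7 -4
ROT     : 0 7 -4 0
GT      : 0 7 0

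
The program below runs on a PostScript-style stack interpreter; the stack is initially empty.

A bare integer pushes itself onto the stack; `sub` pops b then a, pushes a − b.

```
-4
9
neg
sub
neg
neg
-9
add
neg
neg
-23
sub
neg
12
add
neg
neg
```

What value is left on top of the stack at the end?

-7

-4   -4
9    -4 9
neg  -4 -9
sub  5
neg  -5
neg  5
-9   5 -9
add  -4
neg  4
neg  -4
-23  -4 -23
sub  19
neg  -19
12   -19 12
add  -7
neg  7
neg  -7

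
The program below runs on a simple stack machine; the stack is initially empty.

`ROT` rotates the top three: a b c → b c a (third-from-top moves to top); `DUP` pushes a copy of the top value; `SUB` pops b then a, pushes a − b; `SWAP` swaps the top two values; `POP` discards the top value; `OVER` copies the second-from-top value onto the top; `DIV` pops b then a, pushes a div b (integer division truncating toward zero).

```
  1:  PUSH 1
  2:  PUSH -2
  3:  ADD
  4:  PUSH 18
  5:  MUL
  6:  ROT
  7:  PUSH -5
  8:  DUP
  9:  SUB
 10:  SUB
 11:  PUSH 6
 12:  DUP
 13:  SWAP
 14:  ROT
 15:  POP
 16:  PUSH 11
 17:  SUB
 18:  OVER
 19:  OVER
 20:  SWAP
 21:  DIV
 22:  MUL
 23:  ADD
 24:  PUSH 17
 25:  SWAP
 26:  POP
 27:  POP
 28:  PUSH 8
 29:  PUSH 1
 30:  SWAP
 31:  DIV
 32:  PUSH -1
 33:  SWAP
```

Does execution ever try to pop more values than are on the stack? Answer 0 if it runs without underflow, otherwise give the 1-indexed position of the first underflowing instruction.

6

PUSH 1  → 1
PUSH -2 → 1 -2
ADD     → -1
PUSH 18 → -1 18
MUL     → -18
ROT  — needs 3 operands, stack has 1 → underflow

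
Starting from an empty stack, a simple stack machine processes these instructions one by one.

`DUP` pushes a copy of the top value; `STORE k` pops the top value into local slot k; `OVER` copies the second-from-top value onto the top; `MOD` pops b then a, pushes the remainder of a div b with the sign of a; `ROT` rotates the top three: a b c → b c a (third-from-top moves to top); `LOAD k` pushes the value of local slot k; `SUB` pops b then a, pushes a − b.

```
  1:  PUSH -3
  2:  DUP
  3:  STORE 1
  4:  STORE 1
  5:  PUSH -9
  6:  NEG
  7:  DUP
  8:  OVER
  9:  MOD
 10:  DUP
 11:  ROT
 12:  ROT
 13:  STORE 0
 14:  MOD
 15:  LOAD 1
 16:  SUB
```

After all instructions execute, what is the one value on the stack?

3

PUSH -3 : -3
DUP     : -3 -3
STORE 1 : -3
STORE 1 : (empty)
PUSH -9 : -9
NEG     : 9
DUP     : 9 9
OVER    : 9 9 9
MOD     : 9 0
DUP     : 9 0 0
ROT     : 0 0 9
ROT     : 0 9 0
STORE 0 : 0 9
MOD     : 0
LOAD 1  : 0 -3
SUB     : 3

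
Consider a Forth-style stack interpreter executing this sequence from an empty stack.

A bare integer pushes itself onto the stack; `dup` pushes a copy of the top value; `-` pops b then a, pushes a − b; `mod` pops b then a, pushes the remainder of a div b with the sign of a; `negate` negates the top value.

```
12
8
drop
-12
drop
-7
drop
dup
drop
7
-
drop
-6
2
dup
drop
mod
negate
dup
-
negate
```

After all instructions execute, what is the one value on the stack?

12     : 12
8      : 12 8
drop   : 12
-12    : 12 -12
drop   : 12
-7     : 12 -7
drop   : 12
dup    : 12 12
drop   : 12
7      : 12 7
-      : 5
drop   : (empty)
-6     : -6
2      : -6 2
dup    : -6 2 2
drop   : -6 2
mod    : 0
negate : 0
dup    : 0 0
-      : 0
negate : 0

0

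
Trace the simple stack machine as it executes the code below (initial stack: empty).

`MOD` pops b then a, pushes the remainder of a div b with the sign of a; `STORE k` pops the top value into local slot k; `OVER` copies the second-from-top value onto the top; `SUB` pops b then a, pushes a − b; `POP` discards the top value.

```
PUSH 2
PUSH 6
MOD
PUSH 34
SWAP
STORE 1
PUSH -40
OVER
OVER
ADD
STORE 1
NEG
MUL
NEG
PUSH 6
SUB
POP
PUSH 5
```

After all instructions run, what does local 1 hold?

PUSH 2    [2]
PUSH 6    [2, 6]
MOD       [2]
PUSH 34   [2, 34]
SWAP      [34, 2]
STORE 1   [34]
PUSH -40  [34, -40]
OVER      [34, -40, 34]
OVER      [34, -40, 34, -40]
ADD       [34, -40, -6]
STORE 1   [34, -40]
NEG       [34, 40]
MUL       [1360]
NEG       [-1360]
PUSH 6    [-1360, 6]
SUB       [-1366]
POP       []
PUSH 5    [5]

-6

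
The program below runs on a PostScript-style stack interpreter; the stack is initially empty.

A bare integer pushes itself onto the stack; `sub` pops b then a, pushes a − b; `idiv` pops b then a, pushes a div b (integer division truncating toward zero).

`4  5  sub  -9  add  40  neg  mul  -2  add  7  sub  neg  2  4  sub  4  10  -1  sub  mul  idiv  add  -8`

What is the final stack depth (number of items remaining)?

2

4     [4]
5     [4, 5]
sub   [-1]
-9    [-1, -9]
add   [-10]
40    [-10, 40]
neg   [-10, -40]
mul   [400]
-2    [400, -2]
add   [398]
7     [398, 7]
sub   [391]
neg   [-391]
2     [-391, 2]
4     [-391, 2, 4]
sub   [-391, -2]
4     [-391, -2, 4]
10    [-391, -2, 4, 10]
-1    [-391, -2, 4, 10, -1]
sub   [-391, -2, 4, 11]
mul   [-391, -2, 44]
idiv  [-391, 0]
add   [-391]
-8    [-391, -8]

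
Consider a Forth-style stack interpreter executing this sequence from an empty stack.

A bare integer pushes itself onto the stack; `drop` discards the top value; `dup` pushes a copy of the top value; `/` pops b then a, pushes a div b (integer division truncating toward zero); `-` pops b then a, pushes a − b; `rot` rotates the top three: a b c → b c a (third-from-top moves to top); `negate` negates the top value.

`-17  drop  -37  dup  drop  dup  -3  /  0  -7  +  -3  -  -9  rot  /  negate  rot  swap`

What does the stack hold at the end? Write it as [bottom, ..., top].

-17    : -17
drop   : (empty)
-37    : -37
dup    : -37 -37
drop   : -37
dup    : -37 -37
-3     : -37 -37 -3
/      : -37 12
0      : -37 12 0
-7     : -37 12 0 -7
+      : -37 12 -7
-3     : -37 12 -7 -3
-      : -37 12 -4
-9     : -37 12 -4 -9
rot    : -37 -4 -9 12
/      : -37 -4 0
negate : -37 -4 0
rot    : -4 0 -37
swap   : -4 -37 0

[-4, -37, 0]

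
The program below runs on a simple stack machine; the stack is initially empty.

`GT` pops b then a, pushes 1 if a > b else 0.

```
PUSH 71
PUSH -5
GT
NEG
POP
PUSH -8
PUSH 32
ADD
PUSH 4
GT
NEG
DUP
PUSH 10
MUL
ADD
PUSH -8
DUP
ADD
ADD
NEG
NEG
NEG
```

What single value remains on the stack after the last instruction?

27

PUSH 71 -> [71]
PUSH -5 -> [71, -5]
GT      -> [1]
NEG     -> [-1]
POP     -> []
PUSH -8 -> [-8]
PUSH 32 -> [-8, 32]
ADD     -> [24]
PUSH 4  -> [24, 4]
GT      -> [1]
NEG     -> [-1]
DUP     -> [-1, -1]
PUSH 10 -> [-1, -1, 10]
MUL     -> [-1, -10]
ADD     -> [-11]
PUSH -8 -> [-11, -8]
DUP     -> [-11, -8, -8]
ADD     -> [-11, -16]
ADD     -> [-27]
NEG     -> [27]
NEG     -> [-27]
NEG     -> [27]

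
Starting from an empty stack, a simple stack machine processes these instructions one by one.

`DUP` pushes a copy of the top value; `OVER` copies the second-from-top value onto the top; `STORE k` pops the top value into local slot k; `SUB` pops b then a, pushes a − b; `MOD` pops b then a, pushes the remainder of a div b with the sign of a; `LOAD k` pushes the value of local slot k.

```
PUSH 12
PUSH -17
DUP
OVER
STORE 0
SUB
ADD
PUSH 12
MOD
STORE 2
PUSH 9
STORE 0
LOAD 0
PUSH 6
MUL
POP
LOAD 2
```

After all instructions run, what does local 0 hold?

PUSH 12  -> [12]
PUSH -17 -> [12, -17]
DUP      -> [12, -17, -17]
OVER     -> [12, -17, -17, -17]
STORE 0  -> [12, -17, -17]
SUB      -> [12, 0]
ADD      -> [12]
PUSH 12  -> [12, 12]
MOD      -> [0]
STORE 2  -> []
PUSH 9   -> [9]
STORE 0  -> []
LOAD 0   -> [9]
PUSH 6   -> [9, 6]
MUL      -> [54]
POP      -> []
LOAD 2   -> [0]

9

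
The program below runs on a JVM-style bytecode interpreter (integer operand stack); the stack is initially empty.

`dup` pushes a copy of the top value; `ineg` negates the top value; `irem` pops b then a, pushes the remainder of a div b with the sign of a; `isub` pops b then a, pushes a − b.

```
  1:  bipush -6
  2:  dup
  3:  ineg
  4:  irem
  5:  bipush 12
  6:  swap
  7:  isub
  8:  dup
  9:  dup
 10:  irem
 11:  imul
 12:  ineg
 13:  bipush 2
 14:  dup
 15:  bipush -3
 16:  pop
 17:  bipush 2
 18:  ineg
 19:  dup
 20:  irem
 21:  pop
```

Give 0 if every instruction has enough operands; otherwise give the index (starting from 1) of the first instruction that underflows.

bipush -6 -> [-6]
dup       -> [-6, -6]
ineg      -> [-6, 6]
irem      -> [0]
bipush 12 -> [0, 12]
swap      -> [12, 0]
isub      -> [12]
dup       -> [12, 12]
dup       -> [12, 12, 12]
irem      -> [12, 0]
imul      -> [0]
ineg      -> [0]
bipush 2  -> [0, 2]
dup       -> [0, 2, 2]
bipush -3 -> [0, 2, 2, -3]
pop       -> [0, 2, 2]
bipush 2  -> [0, 2, 2, 2]
ineg      -> [0, 2, 2, -2]
dup       -> [0, 2, 2, -2, -2]
irem      -> [0, 2, 2, 0]
pop       -> [0, 2, 2]

0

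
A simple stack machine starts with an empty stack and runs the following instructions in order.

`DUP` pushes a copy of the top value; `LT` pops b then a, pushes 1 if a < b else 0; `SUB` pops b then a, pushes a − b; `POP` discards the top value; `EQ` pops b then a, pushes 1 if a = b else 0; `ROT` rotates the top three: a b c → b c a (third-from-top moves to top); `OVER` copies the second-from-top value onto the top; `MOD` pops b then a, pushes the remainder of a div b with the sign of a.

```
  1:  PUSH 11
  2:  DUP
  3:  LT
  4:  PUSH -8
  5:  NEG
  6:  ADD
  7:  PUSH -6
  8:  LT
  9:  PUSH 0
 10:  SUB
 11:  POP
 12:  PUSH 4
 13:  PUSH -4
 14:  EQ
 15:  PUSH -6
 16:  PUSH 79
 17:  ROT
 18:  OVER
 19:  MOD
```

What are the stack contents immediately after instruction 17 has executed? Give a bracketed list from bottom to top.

[-6, 79, 0]

PUSH 11 : [11]
DUP     : [11, 11]
LT      : [0]
PUSH -8 : [0, -8]
NEG     : [0, 8]
ADD     : [8]
PUSH -6 : [8, -6]
LT      : [0]
PUSH 0  : [0, 0]
SUB     : [0]
POP     : []
PUSH 4  : [4]
PUSH -4 : [4, -4]
EQ      : [0]
PUSH -6 : [0, -6]
PUSH 79 : [0, -6, 79]
ROT     : [-6, 79, 0]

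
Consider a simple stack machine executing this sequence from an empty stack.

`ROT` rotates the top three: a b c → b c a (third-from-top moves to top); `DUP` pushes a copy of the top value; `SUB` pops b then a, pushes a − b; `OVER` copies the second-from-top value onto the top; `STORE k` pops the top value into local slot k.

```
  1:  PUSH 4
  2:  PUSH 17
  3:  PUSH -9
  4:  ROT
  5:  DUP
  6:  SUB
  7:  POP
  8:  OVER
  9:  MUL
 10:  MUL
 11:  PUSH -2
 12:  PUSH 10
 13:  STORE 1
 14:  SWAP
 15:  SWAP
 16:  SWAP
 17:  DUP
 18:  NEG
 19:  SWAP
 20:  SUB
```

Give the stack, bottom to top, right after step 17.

PUSH 4   [4]
PUSH 17  [4, 17]
PUSH -9  [4, 17, -9]
ROT      [17, -9, 4]
DUP      [17, -9, 4, 4]
SUB      [17, -9, 0]
POP      [17, -9]
OVER     [17, -9, 17]
MUL      [17, -153]
MUL      [-2601]
PUSH -2  [-2601, -2]
PUSH 10  [-2601, -2, 10]
STORE 1  [-2601, -2]
SWAP     [-2, -2601]
SWAP     [-2601, -2]
SWAP     [-2, -2601]
DUP      [-2, -2601, -2601]

[-2, -2601, -2601]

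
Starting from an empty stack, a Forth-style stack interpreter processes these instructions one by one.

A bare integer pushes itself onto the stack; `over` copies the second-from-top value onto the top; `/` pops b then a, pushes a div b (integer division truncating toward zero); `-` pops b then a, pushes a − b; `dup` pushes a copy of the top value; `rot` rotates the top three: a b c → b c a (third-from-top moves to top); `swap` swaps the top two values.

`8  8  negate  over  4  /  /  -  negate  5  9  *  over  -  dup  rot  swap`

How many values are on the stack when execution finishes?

3

8      -> [8]
8      -> [8, 8]
negate -> [8, -8]
over   -> [8, -8, 8]
4      -> [8, -8, 8, 4]
/      -> [8, -8, 2]
/      -> [8, -4]
-      -> [12]
negate -> [-12]
5      -> [-12, 5]
9      -> [-12, 5, 9]
*      -> [-12, 45]
over   -> [-12, 45, -12]
-      -> [-12, 57]
dup    -> [-12, 57, 57]
rot    -> [57, 57, -12]
swap   -> [57, -12, 57]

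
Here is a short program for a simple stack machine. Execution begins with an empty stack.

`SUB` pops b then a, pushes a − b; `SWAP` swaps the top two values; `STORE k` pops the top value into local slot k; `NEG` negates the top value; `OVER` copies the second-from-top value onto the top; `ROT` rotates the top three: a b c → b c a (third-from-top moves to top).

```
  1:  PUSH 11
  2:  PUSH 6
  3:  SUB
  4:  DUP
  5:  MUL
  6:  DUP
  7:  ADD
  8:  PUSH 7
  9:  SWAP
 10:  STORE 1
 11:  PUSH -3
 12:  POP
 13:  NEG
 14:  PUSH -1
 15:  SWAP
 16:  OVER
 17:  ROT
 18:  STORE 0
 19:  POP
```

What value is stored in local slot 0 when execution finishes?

-1

PUSH 11 → [11]
PUSH 6  → [11, 6]
SUB     → [5]
DUP     → [5, 5]
MUL     → [25]
DUP     → [25, 25]
ADD     → [50]
PUSH 7  → [50, 7]
SWAP    → [7, 50]
STORE 1 → [7]
PUSH -3 → [7, -3]
POP     → [7]
NEG     → [-7]
PUSH -1 → [-7, -1]
SWAP    → [-1, -7]
OVER    → [-1, -7, -1]
ROT     → [-7, -1, -1]
STORE 0 → [-7, -1]
POP     → [-7]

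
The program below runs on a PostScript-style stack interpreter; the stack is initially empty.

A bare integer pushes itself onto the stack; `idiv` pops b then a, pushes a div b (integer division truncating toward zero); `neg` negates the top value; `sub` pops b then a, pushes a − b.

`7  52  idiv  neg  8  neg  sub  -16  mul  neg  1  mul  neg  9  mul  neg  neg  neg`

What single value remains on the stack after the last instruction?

7    -> [7]
52   -> [7, 52]
idiv -> [0]
neg  -> [0]
8    -> [0, 8]
neg  -> [0, -8]
sub  -> [8]
-16  -> [8, -16]
mul  -> [-128]
neg  -> [128]
1    -> [128, 1]
mul  -> [128]
neg  -> [-128]
9    -> [-128, 9]
mul  -> [-1152]
neg  -> [1152]
neg  -> [-1152]
neg  -> [1152]

1152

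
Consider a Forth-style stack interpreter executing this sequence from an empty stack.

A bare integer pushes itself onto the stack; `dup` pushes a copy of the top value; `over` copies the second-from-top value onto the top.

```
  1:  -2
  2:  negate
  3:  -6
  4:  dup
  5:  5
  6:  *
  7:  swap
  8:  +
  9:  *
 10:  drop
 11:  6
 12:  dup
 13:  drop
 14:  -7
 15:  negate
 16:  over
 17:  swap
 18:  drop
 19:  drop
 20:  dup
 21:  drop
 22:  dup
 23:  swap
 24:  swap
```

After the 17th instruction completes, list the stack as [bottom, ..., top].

-2     : [-2]
negate : [2]
-6     : [2, -6]
dup    : [2, -6, -6]
5      : [2, -6, -6, 5]
*      : [2, -6, -30]
swap   : [2, -30, -6]
+      : [2, -36]
*      : [-72]
drop   : []
6      : [6]
dup    : [6, 6]
drop   : [6]
-7     : [6, -7]
negate : [6, 7]
over   : [6, 7, 6]
swap   : [6, 6, 7]

[6, 6, 7]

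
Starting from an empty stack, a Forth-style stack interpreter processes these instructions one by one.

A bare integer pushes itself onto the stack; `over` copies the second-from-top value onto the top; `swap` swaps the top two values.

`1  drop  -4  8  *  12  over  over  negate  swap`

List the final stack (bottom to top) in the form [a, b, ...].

[-32, 12, -12, -32]

1      → [1]
drop   → []
-4     → [-4]
8      → [-4, 8]
*      → [-32]
12     → [-32, 12]
over   → [-32, 12, -32]
over   → [-32, 12, -32, 12]
negate → [-32, 12, -32, -12]
swap   → [-32, 12, -12, -32]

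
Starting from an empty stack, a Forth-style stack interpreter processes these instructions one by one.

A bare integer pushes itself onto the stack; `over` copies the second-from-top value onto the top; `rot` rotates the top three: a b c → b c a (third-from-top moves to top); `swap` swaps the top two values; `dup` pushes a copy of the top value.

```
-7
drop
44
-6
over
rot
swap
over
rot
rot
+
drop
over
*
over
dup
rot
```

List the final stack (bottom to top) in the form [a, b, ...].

[-6, -6, -6, -264]

-7   -> -7
drop -> (empty)
44   -> 44
-6   -> 44 -6
over -> 44 -6 44
rot  -> -6 44 44
swap -> -6 44 44
over -> -6 44 44 44
rot  -> -6 44 44 44
rot  -> -6 44 44 44
+    -> -6 44 88
drop -> -6 44
over -> -6 44 -6
*    -> -6 -264
over -> -6 -264 -6
dup  -> -6 -264 -6 -6
rot  -> -6 -6 -6 -264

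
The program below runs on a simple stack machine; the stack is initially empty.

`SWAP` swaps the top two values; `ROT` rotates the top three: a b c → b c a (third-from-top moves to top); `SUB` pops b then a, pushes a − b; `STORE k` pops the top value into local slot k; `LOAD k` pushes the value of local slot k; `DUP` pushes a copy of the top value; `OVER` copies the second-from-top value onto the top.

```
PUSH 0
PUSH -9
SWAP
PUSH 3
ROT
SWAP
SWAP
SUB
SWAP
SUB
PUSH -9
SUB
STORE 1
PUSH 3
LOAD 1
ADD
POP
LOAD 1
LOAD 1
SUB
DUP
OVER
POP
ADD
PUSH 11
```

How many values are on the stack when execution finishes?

PUSH 0  → 0
PUSH -9 → 0 -9
SWAP    → -9 0
PUSH 3  → -9 0 3
ROT     → 0 3 -9
SWAP    → 0 -9 3
SWAP    → 0 3 -9
SUB     → 0 12
SWAP    → 12 0
SUB     → 12
PUSH -9 → 12 -9
SUB     → 21
STORE 1 → (empty)
PUSH 3  → 3
LOAD 1  → 3 21
ADD     → 24
POP     → (empty)
LOAD 1  → 21
LOAD 1  → 21 21
SUB     → 0
DUP     → 0 0
OVER    → 0 0 0
POP     → 0 0
ADD     → 0
PUSH 11 → 0 11

2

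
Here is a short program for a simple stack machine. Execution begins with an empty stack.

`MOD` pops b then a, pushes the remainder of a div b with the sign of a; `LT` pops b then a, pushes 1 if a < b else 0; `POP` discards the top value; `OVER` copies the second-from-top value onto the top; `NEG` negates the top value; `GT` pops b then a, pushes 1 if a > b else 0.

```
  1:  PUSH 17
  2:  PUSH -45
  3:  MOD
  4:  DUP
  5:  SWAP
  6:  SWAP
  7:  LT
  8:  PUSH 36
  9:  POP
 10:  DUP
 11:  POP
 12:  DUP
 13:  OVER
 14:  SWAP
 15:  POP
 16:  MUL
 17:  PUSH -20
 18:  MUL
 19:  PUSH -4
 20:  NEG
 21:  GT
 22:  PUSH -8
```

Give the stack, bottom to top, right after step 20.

[0, 4]

PUSH 17  → [17]
PUSH -45 → [17, -45]
MOD      → [17]
DUP      → [17, 17]
SWAP     → [17, 17]
SWAP     → [17, 17]
LT       → [0]
PUSH 36  → [0, 36]
POP      → [0]
DUP      → [0, 0]
POP      → [0]
DUP      → [0, 0]
OVER     → [0, 0, 0]
SWAP     → [0, 0, 0]
POP      → [0, 0]
MUL      → [0]
PUSH -20 → [0, -20]
MUL      → [0]
PUSH -4  → [0, -4]
NEG      → [0, 4]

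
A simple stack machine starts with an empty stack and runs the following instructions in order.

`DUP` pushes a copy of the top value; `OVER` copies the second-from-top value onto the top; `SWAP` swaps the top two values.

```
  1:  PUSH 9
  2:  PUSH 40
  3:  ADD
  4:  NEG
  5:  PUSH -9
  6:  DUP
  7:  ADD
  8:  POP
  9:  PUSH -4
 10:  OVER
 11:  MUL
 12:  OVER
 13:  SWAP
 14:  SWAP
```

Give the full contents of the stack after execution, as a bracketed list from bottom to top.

[-49, 196, -49]

PUSH 9   9
PUSH 40  9 40
ADD      49
NEG      -49
PUSH -9  -49 -9
DUP      -49 -9 -9
ADD      -49 -18
POP      -49
PUSH -4  -49 -4
OVER     -49 -4 -49
MUL      -49 196
OVER     -49 196 -49
SWAP     -49 -49 196
SWAP     -49 196 -49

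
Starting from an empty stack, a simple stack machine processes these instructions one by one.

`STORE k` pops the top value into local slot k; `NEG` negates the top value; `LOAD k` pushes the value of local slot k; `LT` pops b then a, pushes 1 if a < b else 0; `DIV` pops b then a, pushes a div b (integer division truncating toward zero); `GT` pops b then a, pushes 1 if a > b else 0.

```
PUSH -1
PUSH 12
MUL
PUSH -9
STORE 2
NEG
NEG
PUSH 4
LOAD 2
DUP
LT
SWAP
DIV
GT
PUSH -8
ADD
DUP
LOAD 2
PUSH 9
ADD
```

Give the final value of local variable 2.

PUSH -1 -> [-1]
PUSH 12 -> [-1, 12]
MUL     -> [-12]
PUSH -9 -> [-12, -9]
STORE 2 -> [-12]
NEG     -> [12]
NEG     -> [-12]
PUSH 4  -> [-12, 4]
LOAD 2  -> [-12, 4, -9]
DUP     -> [-12, 4, -9, -9]
LT      -> [-12, 4, 0]
SWAP    -> [-12, 0, 4]
DIV     -> [-12, 0]
GT      -> [0]
PUSH -8 -> [0, -8]
ADD     -> [-8]
DUP     -> [-8, -8]
LOAD 2  -> [-8, -8, -9]
PUSH 9  -> [-8, -8, -9, 9]
ADD     -> [-8, -8, 0]

-9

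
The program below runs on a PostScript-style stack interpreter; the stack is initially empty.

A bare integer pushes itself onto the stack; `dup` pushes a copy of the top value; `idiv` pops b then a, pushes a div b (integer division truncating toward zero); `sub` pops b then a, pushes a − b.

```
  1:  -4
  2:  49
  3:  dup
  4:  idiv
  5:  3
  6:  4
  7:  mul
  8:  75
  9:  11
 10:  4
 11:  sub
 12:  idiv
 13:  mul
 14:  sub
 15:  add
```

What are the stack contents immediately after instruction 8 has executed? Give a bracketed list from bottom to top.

[-4, 1, 12, 75]

-4    [-4]
49    [-4, 49]
dup   [-4, 49, 49]
idiv  [-4, 1]
3     [-4, 1, 3]
4     [-4, 1, 3, 4]
mul   [-4, 1, 12]
75    [-4, 1, 12, 75]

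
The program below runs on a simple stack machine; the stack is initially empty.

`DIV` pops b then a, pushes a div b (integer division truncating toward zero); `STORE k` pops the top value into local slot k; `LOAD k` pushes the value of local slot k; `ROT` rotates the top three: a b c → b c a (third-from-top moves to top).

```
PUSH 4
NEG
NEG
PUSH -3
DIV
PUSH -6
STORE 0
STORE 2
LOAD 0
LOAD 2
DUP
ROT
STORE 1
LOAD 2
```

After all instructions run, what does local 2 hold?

PUSH 4  -> [4]
NEG     -> [-4]
NEG     -> [4]
PUSH -3 -> [4, -3]
DIV     -> [-1]
PUSH -6 -> [-1, -6]
STORE 0 -> [-1]
STORE 2 -> []
LOAD 0  -> [-6]
LOAD 2  -> [-6, -1]
DUP     -> [-6, -1, -1]
ROT     -> [-1, -1, -6]
STORE 1 -> [-1, -1]
LOAD 2  -> [-1, -1, -1]

-1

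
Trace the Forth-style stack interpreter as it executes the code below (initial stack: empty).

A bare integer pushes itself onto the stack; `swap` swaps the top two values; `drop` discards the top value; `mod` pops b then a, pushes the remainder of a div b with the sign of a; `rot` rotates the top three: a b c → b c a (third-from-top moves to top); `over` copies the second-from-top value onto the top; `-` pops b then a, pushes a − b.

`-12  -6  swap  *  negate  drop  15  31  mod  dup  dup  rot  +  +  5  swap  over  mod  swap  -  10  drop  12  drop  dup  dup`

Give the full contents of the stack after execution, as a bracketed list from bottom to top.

[-5, -5, -5]

-12     -12
-6      -12 -6
swap    -6 -12
*       72
negate  -72
drop    (empty)
15      15
31      15 31
mod     15
dup     15 15
dup     15 15 15
rot     15 15 15
+       15 30
+       45
5       45 5
swap    5 45
over    5 45 5
mod     5 0
swap    0 5
-       -5
10      -5 10
drop    -5
12      -5 12
drop    -5
dup     -5 -5
dup     -5 -5 -5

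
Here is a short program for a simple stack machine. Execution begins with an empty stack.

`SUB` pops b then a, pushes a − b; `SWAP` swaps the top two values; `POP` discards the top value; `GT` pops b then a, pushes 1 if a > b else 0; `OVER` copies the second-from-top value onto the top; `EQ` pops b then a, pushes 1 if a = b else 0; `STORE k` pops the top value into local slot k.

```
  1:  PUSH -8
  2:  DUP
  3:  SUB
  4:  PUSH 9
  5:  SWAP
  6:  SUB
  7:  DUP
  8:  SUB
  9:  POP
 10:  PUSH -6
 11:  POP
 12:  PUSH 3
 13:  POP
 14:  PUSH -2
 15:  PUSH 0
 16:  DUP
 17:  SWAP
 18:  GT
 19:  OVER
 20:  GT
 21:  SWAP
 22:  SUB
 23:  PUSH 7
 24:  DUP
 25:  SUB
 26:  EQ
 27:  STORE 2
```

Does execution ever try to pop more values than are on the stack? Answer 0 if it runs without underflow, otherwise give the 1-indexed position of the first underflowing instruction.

PUSH -8 -> -8
DUP     -> -8 -8
SUB     -> 0
PUSH 9  -> 0 9
SWAP    -> 9 0
SUB     -> 9
DUP     -> 9 9
SUB     -> 0
POP     -> (empty)
PUSH -6 -> -6
POP     -> (empty)
PUSH 3  -> 3
POP     -> (empty)
PUSH -2 -> -2
PUSH 0  -> -2 0
DUP     -> -2 0 0
SWAP    -> -2 0 0
GT      -> -2 0
OVER    -> -2 0 -2
GT      -> -2 1
SWAP    -> 1 -2
SUB     -> 3
PUSH 7  -> 3 7
DUP     -> 3 7 7
SUB     -> 3 0
EQ      -> 0
STORE 2 -> (empty)

0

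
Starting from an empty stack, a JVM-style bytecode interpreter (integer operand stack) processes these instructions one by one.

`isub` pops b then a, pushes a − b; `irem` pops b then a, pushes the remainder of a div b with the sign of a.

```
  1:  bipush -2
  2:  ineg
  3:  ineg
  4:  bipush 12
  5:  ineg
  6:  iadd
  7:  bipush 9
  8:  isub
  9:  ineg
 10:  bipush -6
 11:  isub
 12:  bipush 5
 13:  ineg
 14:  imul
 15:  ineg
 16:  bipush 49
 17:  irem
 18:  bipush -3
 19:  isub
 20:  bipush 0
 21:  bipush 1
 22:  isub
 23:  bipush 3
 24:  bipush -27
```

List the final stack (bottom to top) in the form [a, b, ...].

bipush -2  : -2
ineg       : 2
ineg       : -2
bipush 12  : -2 12
ineg       : -2 -12
iadd       : -14
bipush 9   : -14 9
isub       : -23
ineg       : 23
bipush -6  : 23 -6
isub       : 29
bipush 5   : 29 5
ineg       : 29 -5
imul       : -145
ineg       : 145
bipush 49  : 145 49
irem       : 47
bipush -3  : 47 -3
isub       : 50
bipush 0   : 50 0
bipush 1   : 50 0 1
isub       : 50 -1
bipush 3   : 50 -1 3
bipush -27 : 50 -1 3 -27

[50, -1, 3, -27]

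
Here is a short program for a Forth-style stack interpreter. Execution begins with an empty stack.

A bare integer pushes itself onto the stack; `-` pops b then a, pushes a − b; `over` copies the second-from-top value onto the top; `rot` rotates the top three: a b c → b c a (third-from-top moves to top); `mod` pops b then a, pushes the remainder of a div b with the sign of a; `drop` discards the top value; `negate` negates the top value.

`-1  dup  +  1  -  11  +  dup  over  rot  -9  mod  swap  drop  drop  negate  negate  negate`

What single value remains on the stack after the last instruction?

-1      [-1]
dup     [-1, -1]
+       [-2]
1       [-2, 1]
-       [-3]
11      [-3, 11]
+       [8]
dup     [8, 8]
over    [8, 8, 8]
rot     [8, 8, 8]
-9      [8, 8, 8, -9]
mod     [8, 8, 8]
swap    [8, 8, 8]
drop    [8, 8]
drop    [8]
negate  [-8]
negate  [8]
negate  [-8]

-8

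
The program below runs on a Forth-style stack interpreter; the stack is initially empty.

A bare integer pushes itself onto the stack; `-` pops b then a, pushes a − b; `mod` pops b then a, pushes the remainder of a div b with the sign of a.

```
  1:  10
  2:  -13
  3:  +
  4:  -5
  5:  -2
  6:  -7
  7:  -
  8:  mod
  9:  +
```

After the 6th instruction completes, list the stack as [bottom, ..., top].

10   [10]
-13  [10, -13]
+    [-3]
-5   [-3, -5]
-2   [-3, -5, -2]
-7   [-3, -5, -2, -7]

[-3, -5, -2, -7]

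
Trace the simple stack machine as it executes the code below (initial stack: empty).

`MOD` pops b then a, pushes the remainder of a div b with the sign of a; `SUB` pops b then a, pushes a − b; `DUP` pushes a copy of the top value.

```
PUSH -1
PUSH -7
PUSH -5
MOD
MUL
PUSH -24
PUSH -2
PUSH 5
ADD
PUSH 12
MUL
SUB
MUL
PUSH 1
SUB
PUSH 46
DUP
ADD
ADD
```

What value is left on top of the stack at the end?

-29

PUSH -1  : [-1]
PUSH -7  : [-1, -7]
PUSH -5  : [-1, -7, -5]
MOD      : [-1, -2]
MUL      : [2]
PUSH -24 : [2, -24]
PUSH -2  : [2, -24, -2]
PUSH 5   : [2, -24, -2, 5]
ADD      : [2, -24, 3]
PUSH 12  : [2, -24, 3, 12]
MUL      : [2, -24, 36]
SUB      : [2, -60]
MUL      : [-120]
PUSH 1   : [-120, 1]
SUB      : [-121]
PUSH 46  : [-121, 46]
DUP      : [-121, 46, 46]
ADD      : [-121, 92]
ADD      : [-29]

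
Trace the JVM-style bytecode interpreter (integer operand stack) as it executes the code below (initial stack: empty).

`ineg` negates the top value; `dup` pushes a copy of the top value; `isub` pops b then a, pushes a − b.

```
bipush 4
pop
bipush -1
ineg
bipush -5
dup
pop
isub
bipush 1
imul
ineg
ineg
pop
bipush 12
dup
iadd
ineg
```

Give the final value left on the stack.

-24

bipush 4   4
pop        (empty)
bipush -1  -1
ineg       1
bipush -5  1 -5
dup        1 -5 -5
pop        1 -5
isub       6
bipush 1   6 1
imul       6
ineg       -6
ineg       6
pop        (empty)
bipush 12  12
dup        12 12
iadd       24
ineg       -24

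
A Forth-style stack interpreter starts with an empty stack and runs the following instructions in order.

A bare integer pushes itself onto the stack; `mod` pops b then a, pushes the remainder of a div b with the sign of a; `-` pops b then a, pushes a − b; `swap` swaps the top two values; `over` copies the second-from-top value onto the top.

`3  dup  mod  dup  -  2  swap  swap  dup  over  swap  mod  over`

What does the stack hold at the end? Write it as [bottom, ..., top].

3    : [3]
dup  : [3, 3]
mod  : [0]
dup  : [0, 0]
-    : [0]
2    : [0, 2]
swap : [2, 0]
swap : [0, 2]
dup  : [0, 2, 2]
over : [0, 2, 2, 2]
swap : [0, 2, 2, 2]
mod  : [0, 2, 0]
over : [0, 2, 0, 2]

[0, 2, 0, 2]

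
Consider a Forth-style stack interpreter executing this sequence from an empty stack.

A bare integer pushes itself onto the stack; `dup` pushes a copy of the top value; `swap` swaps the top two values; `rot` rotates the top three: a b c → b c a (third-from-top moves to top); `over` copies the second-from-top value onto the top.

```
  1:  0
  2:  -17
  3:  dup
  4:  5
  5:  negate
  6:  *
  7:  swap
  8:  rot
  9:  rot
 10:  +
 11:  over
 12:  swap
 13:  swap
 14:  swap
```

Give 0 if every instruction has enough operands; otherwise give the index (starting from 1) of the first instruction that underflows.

0

0       0
-17     0 -17
dup     0 -17 -17
5       0 -17 -17 5
negate  0 -17 -17 -5
*       0 -17 85
swap    0 85 -17
rot     85 -17 0
rot     -17 0 85
+       -17 85
over    -17 85 -17
swap    -17 -17 85
swap    -17 85 -17
swap    -17 -17 85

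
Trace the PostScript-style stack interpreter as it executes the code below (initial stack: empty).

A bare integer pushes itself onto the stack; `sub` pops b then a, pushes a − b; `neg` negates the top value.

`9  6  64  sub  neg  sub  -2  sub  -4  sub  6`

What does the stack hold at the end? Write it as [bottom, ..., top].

9   -> [9]
6   -> [9, 6]
64  -> [9, 6, 64]
sub -> [9, -58]
neg -> [9, 58]
sub -> [-49]
-2  -> [-49, -2]
sub -> [-47]
-4  -> [-47, -4]
sub -> [-43]
6   -> [-43, 6]

[-43, 6]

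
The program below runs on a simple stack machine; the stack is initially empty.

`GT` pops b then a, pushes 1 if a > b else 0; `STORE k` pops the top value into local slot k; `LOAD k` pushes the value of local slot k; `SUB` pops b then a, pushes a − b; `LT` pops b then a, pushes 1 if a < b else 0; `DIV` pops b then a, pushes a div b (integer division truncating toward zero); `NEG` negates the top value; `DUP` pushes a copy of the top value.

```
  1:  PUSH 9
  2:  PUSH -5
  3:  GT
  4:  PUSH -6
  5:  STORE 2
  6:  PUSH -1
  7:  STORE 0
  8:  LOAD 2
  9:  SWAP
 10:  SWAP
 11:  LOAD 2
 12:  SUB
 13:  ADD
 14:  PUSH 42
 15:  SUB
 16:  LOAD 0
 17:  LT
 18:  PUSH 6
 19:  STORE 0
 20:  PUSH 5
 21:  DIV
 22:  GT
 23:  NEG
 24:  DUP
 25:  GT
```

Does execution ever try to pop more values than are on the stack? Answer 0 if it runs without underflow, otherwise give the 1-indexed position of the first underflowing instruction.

PUSH 9  → 9
PUSH -5 → 9 -5
GT      → 1
PUSH -6 → 1 -6
STORE 2 → 1
PUSH -1 → 1 -1
STORE 0 → 1
LOAD 2  → 1 -6
SWAP    → -6 1
SWAP    → 1 -6
LOAD 2  → 1 -6 -6
SUB     → 1 0
ADD     → 1
PUSH 42 → 1 42
SUB     → -41
LOAD 0  → -41 -1
LT      → 1
PUSH 6  → 1 6
STORE 0 → 1
PUSH 5  → 1 5
DIV     → 0
GT  — needs 2 operands, stack has 1 → underflow

22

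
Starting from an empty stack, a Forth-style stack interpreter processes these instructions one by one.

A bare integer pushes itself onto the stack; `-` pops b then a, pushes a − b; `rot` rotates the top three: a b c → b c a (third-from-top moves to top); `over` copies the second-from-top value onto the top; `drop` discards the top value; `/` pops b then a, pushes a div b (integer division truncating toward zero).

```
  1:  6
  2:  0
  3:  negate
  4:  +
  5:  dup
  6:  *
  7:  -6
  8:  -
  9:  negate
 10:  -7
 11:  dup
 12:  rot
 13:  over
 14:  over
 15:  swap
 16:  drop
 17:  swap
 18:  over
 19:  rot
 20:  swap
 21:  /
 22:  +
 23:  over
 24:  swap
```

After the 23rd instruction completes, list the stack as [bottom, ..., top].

6      : [6]
0      : [6, 0]
negate : [6, 0]
+      : [6]
dup    : [6, 6]
*      : [36]
-6     : [36, -6]
-      : [42]
negate : [-42]
-7     : [-42, -7]
dup    : [-42, -7, -7]
rot    : [-7, -7, -42]
over   : [-7, -7, -42, -7]
over   : [-7, -7, -42, -7, -42]
swap   : [-7, -7, -42, -42, -7]
drop   : [-7, -7, -42, -42]
swap   : [-7, -7, -42, -42]
over   : [-7, -7, -42, -42, -42]
rot    : [-7, -7, -42, -42, -42]
swap   : [-7, -7, -42, -42, -42]
/      : [-7, -7, -42, 1]
+      : [-7, -7, -41]
over   : [-7, -7, -41, -7]

[-7, -7, -41, -7]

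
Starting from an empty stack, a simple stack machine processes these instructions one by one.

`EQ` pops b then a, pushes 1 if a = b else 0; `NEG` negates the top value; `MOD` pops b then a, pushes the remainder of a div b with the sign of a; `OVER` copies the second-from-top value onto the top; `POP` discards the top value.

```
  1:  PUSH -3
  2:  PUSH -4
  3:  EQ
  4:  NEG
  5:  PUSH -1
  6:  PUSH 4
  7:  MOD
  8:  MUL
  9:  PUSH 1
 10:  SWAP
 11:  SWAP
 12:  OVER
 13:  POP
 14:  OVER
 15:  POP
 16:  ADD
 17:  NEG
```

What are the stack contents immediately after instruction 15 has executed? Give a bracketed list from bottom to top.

PUSH -3 → [-3]
PUSH -4 → [-3, -4]
EQ      → [0]
NEG     → [0]
PUSH -1 → [0, -1]
PUSH 4  → [0, -1, 4]
MOD     → [0, -1]
MUL     → [0]
PUSH 1  → [0, 1]
SWAP    → [1, 0]
SWAP    → [0, 1]
OVER    → [0, 1, 0]
POP     → [0, 1]
OVER    → [0, 1, 0]
POP     → [0, 1]

[0, 1]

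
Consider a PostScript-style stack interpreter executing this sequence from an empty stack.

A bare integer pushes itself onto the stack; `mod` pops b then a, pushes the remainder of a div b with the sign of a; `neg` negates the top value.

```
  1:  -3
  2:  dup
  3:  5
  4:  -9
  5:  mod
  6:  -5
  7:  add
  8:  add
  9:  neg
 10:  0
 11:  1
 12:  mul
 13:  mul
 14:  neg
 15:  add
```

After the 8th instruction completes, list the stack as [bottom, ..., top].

[-3, -3]

-3  → [-3]
dup → [-3, -3]
5   → [-3, -3, 5]
-9  → [-3, -3, 5, -9]
mod → [-3, -3, 5]
-5  → [-3, -3, 5, -5]
add → [-3, -3, 0]
add → [-3, -3]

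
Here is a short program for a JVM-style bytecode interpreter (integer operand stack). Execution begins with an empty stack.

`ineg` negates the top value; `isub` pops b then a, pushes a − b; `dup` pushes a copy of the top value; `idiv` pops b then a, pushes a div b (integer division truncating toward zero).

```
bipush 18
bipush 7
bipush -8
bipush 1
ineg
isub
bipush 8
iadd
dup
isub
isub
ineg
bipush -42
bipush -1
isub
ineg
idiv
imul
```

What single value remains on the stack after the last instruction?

0

bipush 18   [18]
bipush 7    [18, 7]
bipush -8   [18, 7, -8]
bipush 1    [18, 7, -8, 1]
ineg        [18, 7, -8, -1]
isub        [18, 7, -7]
bipush 8    [18, 7, -7, 8]
iadd        [18, 7, 1]
dup         [18, 7, 1, 1]
isub        [18, 7, 0]
isub        [18, 7]
ineg        [18, -7]
bipush -42  [18, -7, -42]
bipush -1   [18, -7, -42, -1]
isub        [18, -7, -41]
ineg        [18, -7, 41]
idiv        [18, 0]
imul        [0]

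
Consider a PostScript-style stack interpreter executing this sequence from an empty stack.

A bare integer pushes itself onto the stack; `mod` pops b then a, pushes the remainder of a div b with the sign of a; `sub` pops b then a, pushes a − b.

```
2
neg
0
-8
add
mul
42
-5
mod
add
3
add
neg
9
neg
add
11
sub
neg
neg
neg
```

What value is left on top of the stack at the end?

2   → 2
neg → -2
0   → -2 0
-8  → -2 0 -8
add → -2 -8
mul → 16
42  → 16 42
-5  → 16 42 -5
mod → 16 2
add → 18
3   → 18 3
add → 21
neg → -21
9   → -21 9
neg → -21 -9
add → -30
11  → -30 11
sub → -41
neg → 41
neg → -41
neg → 41

41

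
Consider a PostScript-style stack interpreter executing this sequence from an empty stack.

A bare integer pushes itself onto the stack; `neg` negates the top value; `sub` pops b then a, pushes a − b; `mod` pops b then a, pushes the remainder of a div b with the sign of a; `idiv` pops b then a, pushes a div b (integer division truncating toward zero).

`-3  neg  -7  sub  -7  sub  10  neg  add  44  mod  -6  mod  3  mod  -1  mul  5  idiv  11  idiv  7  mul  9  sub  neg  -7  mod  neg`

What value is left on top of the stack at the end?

-2

-3   -> [-3]
neg  -> [3]
-7   -> [3, -7]
sub  -> [10]
-7   -> [10, -7]
sub  -> [17]
10   -> [17, 10]
neg  -> [17, -10]
add  -> [7]
44   -> [7, 44]
mod  -> [7]
-6   -> [7, -6]
mod  -> [1]
3    -> [1, 3]
mod  -> [1]
-1   -> [1, -1]
mul  -> [-1]
5    -> [-1, 5]
idiv -> [0]
11   -> [0, 11]
idiv -> [0]
7    -> [0, 7]
mul  -> [0]
9    -> [0, 9]
sub  -> [-9]
neg  -> [9]
-7   -> [9, -7]
mod  -> [2]
neg  -> [-2]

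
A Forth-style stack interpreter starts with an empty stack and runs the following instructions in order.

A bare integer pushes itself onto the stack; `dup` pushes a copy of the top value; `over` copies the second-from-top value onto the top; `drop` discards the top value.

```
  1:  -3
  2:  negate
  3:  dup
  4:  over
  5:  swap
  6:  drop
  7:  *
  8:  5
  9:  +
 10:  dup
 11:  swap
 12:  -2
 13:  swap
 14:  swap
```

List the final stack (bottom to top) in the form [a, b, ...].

[14, 14, -2]

-3     -> -3
negate -> 3
dup    -> 3 3
over   -> 3 3 3
swap   -> 3 3 3
drop   -> 3 3
*      -> 9
5      -> 9 5
+      -> 14
dup    -> 14 14
swap   -> 14 14
-2     -> 14 14 -2
swap   -> 14 -2 14
swap   -> 14 14 -2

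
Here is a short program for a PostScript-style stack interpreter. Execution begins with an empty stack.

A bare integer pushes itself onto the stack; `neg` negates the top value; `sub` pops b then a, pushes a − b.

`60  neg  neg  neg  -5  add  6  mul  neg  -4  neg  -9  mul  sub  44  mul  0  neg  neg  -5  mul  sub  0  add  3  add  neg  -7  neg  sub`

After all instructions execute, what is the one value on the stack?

60  : [60]
neg : [-60]
neg : [60]
neg : [-60]
-5  : [-60, -5]
add : [-65]
6   : [-65, 6]
mul : [-390]
neg : [390]
-4  : [390, -4]
neg : [390, 4]
-9  : [390, 4, -9]
mul : [390, -36]
sub : [426]
44  : [426, 44]
mul : [18744]
0   : [18744, 0]
neg : [18744, 0]
neg : [18744, 0]
-5  : [18744, 0, -5]
mul : [18744, 0]
sub : [18744]
0   : [18744, 0]
add : [18744]
3   : [18744, 3]
add : [18747]
neg : [-18747]
-7  : [-18747, -7]
neg : [-18747, 7]
sub : [-18754]

-18754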